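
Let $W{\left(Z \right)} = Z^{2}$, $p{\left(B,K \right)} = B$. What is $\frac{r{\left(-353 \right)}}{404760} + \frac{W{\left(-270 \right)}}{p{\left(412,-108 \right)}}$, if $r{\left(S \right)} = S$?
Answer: $\frac{7376714641}{41690280} \approx 176.94$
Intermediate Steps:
$\frac{r{\left(-353 \right)}}{404760} + \frac{W{\left(-270 \right)}}{p{\left(412,-108 \right)}} = - \frac{353}{404760} + \frac{\left(-270\right)^{2}}{412} = \left(-353\right) \frac{1}{404760} + 72900 \cdot \frac{1}{412} = - \frac{353}{404760} + \frac{18225}{103} = \frac{7376714641}{41690280}$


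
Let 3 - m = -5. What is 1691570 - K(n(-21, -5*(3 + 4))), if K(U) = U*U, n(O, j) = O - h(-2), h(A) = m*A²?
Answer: 1688761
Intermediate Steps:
m = 8 (m = 3 - 1*(-5) = 3 + 5 = 8)
h(A) = 8*A²
n(O, j) = -32 + O (n(O, j) = O - 8*(-2)² = O - 8*4 = O - 1*32 = O - 32 = -32 + O)
K(U) = U²
1691570 - K(n(-21, -5*(3 + 4))) = 1691570 - (-32 - 21)² = 1691570 - 1*(-53)² = 1691570 - 1*2809 = 1691570 - 2809 = 1688761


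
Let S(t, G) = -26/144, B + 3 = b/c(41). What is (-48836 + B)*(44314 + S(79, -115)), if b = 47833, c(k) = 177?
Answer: -13714246159325/6372 ≈ -2.1523e+9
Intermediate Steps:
B = 47302/177 (B = -3 + 47833/177 = 47302/177 ≈ 267.24)
S(t, G) = -13/72 (S(t, G) = -26*1/144 = -13/72)
(-48836 + B)*(44314 + S(79, -115)) = (-48836 + 47302/177)*(44314 - 13/72) = -8596670/177*3190595/72 = -13714246159325/6372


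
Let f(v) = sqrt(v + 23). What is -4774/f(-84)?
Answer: 4774*I*sqrt(61)/61 ≈ 611.25*I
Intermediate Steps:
f(v) = sqrt(23 + v)
-4774/f(-84) = -4774/sqrt(23 - 84) = -4774*(-I*sqrt(61)/61) = -(-4774)*I*sqrt(61)/61 = 4774*I*sqrt(61)/61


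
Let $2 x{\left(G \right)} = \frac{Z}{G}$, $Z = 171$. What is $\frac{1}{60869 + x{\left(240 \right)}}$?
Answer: $\frac{160}{9739097} \approx 1.6429 \cdot 10^{-5}$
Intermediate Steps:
$x{\left(G \right)} = \frac{171}{2 G}$ ($x{\left(G \right)} = \frac{171 \frac{1}{G}}{2} = \frac{171}{2 G}$)
$\frac{1}{60869 + x{\left(240 \right)}} = \frac{1}{60869 + \frac{171}{2 \cdot 240}} = \frac{1}{60869 + \frac{171}{2} \cdot \frac{1}{240}} = \frac{1}{60869 + \frac{57}{160}} = \frac{1}{\frac{9739097}{160}} = \frac{160}{9739097}$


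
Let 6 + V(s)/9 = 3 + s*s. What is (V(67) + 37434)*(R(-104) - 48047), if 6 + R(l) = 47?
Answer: -3735250848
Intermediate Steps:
V(s) = -27 + 9*s² (V(s) = -54 + 9*(3 + s*s) = -54 + 9*(3 + s²) = -54 + (27 + 9*s²) = -27 + 9*s²)
R(l) = 41 (R(l) = -6 + 47 = 41)
(V(67) + 37434)*(R(-104) - 48047) = ((-27 + 9*67²) + 37434)*(41 - 48047) = ((-27 + 9*4489) + 37434)*(-48006) = ((-27 + 40401) + 37434)*(-48006) = (40374 + 37434)*(-48006) = 77808*(-48006) = -3735250848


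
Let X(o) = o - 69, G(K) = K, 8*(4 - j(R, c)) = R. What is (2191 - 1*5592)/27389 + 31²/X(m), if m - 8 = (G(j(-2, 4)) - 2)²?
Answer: -424177159/24513155 ≈ -17.304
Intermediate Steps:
j(R, c) = 4 - R/8
m = 209/16 (m = 8 + ((4 - ⅛*(-2)) - 2)² = 8 + ((4 + ¼) - 2)² = 8 + (17/4 - 2)² = 8 + (9/4)² = 8 + 81/16 = 209/16 ≈ 13.063)
X(o) = -69 + o
(2191 - 1*5592)/27389 + 31²/X(m) = (2191 - 1*5592)/27389 + 31²/(-69 + 209/16) = (2191 - 5592)*(1/27389) + 961/(-895/16) = -3401*1/27389 + 961*(-16/895) = -3401/27389 - 15376/895 = -424177159/24513155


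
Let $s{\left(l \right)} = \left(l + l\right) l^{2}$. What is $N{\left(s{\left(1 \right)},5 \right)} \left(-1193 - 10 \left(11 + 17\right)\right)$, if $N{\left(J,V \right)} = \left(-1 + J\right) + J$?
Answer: $-4419$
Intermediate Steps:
$s{\left(l \right)} = 2 l^{3}$ ($s{\left(l \right)} = 2 l l^{2} = 2 l^{3}$)
$N{\left(J,V \right)} = -1 + 2 J$
$N{\left(s{\left(1 \right)},5 \right)} \left(-1193 - 10 \left(11 + 17\right)\right) = \left(-1 + 2 \cdot 2 \cdot 1^{3}\right) \left(-1193 - 10 \left(11 + 17\right)\right) = \left(-1 + 2 \cdot 2 \cdot 1\right) \left(-1193 - 10 \cdot 28\right) = \left(-1 + 2 \cdot 2\right) \left(-1193 - 280\right) = \left(-1 + 4\right) \left(-1193 - 280\right) = 3 \left(-1473\right) = -4419$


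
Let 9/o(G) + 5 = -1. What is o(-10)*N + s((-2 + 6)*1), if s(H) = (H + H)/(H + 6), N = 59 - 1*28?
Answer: -457/10 ≈ -45.700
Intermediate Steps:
o(G) = -3/2 (o(G) = 9/(-5 - 1) = 9/(-6) = 9*(-⅙) = -3/2)
N = 31 (N = 59 - 28 = 31)
s(H) = 2*H/(6 + H) (s(H) = (2*H)/(6 + H) = 2*H/(6 + H))
o(-10)*N + s((-2 + 6)*1) = -3/2*31 + 2*((-2 + 6)*1)/(6 + (-2 + 6)*1) = -93/2 + 2*(4*1)/(6 + 4*1) = -93/2 + 2*4/(6 + 4) = -93/2 + 2*4/10 = -93/2 + 2*4*(⅒) = -93/2 + ⅘ = -457/10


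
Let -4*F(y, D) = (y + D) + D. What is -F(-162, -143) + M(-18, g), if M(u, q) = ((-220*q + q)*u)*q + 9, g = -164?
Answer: 106023929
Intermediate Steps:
F(y, D) = -D/2 - y/4 (F(y, D) = -((y + D) + D)/4 = -((D + y) + D)/4 = -(y + 2*D)/4 = -D/2 - y/4)
M(u, q) = 9 - 219*u*q² (M(u, q) = ((-219*q)*u)*q + 9 = (-219*q*u)*q + 9 = -219*u*q² + 9 = 9 - 219*u*q²)
-F(-162, -143) + M(-18, g) = -(-½*(-143) - ¼*(-162)) + (9 - 219*(-18)*(-164)²) = -(143/2 + 81/2) + (9 - 219*(-18)*26896) = -1*112 + (9 + 106024032) = -112 + 106024041 = 106023929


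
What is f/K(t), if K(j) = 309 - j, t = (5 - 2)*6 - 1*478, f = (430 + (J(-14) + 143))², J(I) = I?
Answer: 312481/769 ≈ 406.35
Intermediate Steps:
f = 312481 (f = (430 + (-14 + 143))² = (430 + 129)² = 559² = 312481)
t = -460 (t = 3*6 - 478 = 18 - 478 = -460)
f/K(t) = 312481/(309 - 1*(-460)) = 312481/(309 + 460) = 312481/769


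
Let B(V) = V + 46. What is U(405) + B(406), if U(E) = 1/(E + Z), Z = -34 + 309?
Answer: 307361/680 ≈ 452.00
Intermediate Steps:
Z = 275
B(V) = 46 + V
U(E) = 1/(275 + E) (U(E) = 1/(E + 275) = 1/(275 + E))
U(405) + B(406) = 1/(275 + 405) + (46 + 406) = 1/680 + 452 = 307361/680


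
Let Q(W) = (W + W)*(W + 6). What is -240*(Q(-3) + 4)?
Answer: 3360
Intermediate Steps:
Q(W) = 2*W*(6 + W) (Q(W) = (2*W)*(6 + W) = 2*W*(6 + W))
-240*(Q(-3) + 4) = -240*(2*(-3)*(6 - 3) + 4) = -240*(2*(-3)*3 + 4) = -240*(-18 + 4) = -240*(-14) = -16*(-210) = 3360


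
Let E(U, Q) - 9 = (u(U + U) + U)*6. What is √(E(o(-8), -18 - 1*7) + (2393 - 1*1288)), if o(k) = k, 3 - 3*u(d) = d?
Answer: 4*√69 ≈ 33.227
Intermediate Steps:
u(d) = 1 - d/3
E(U, Q) = 15 + 2*U (E(U, Q) = 9 + ((1 - (U + U)/3) + U)*6 = 9 + ((1 - 2*U/3) + U)*6 = 9 + (1 + U/3)*6 = 9 + (6 + 2*U) = 15 + 2*U)
√(E(o(-8), -18 - 1*7) + (2393 - 1*1288)) = √((15 + 2*(-8)) + (2393 - 1*1288)) = √((15 - 16) + (2393 - 1288)) = √(-1 + 1105) = √1104 = 4*√69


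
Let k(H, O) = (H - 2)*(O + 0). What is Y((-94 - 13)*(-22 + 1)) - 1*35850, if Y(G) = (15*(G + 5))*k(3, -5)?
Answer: -204750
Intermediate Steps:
k(H, O) = O*(-2 + H) (k(H, O) = (-2 + H)*O = O*(-2 + H))
Y(G) = -375 - 75*G (Y(G) = (15*(G + 5))*(-5*(-2 + 3)) = (15*(5 + G))*(-5*1) = (75 + 15*G)*(-5) = -375 - 75*G)
Y((-94 - 13)*(-22 + 1)) - 1*35850 = (-375 - 75*(-94 - 13)*(-22 + 1)) - 1*35850 = (-375 - (-8025)*(-21)) - 35850 = (-375 - 75*2247) - 35850 = (-375 - 168525) - 35850 = -168900 - 35850 = -204750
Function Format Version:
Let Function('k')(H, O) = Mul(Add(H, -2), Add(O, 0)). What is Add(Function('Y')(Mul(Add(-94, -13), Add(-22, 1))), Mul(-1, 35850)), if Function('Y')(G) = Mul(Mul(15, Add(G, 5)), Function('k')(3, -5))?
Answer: -204750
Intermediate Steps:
Function('k')(H, O) = Mul(O, Add(-2, H)) (Function('k')(H, O) = Mul(Add(-2, H), O) = Mul(O, Add(-2, H)))
Function('Y')(G) = Add(-375, Mul(-75, G)) (Function('Y')(G) = Mul(Mul(15, Add(G, 5)), Mul(-5, Add(-2, 3))) = Mul(Mul(15, Add(5, G)), Mul(-5, 1)) = Mul(Add(75, Mul(15, G)), -5) = Add(-375, Mul(-75, G)))
Add(Function('Y')(Mul(Add(-94, -13), Add(-22, 1))), Mul(-1, 35850)) = Add(Add(-375, Mul(-75, Mul(Add(-94, -13), Add(-22, 1)))), Mul(-1, 35850)) = Add(Add(-375, Mul(-75, Mul(-107, -21))), -35850) = Add(Add(-375, Mul(-75, 2247)), -35850) = Add(Add(-375, -168525), -35850) = Add(-168900, -35850) = -204750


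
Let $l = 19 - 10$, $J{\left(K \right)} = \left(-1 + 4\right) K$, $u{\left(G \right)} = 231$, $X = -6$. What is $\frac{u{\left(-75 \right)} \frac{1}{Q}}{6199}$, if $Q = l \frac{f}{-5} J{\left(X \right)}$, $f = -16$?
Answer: $- \frac{385}{5355936} \approx -7.1883 \cdot 10^{-5}$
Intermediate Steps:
$J{\left(K \right)} = 3 K$
$l = 9$ ($l = 19 - 10 = 9$)
$Q = - \frac{2592}{5}$ ($Q = 9 \left(- \frac{16}{-5}\right) 3 \left(-6\right) = 9 \left(\left(-16\right) \left(- \frac{1}{5}\right)\right) \left(-18\right) = 9 \cdot \frac{16}{5} \left(-18\right) = \frac{144}{5} \left(-18\right) = - \frac{2592}{5} \approx -518.4$)
$\frac{u{\left(-75 \right)} \frac{1}{Q}}{6199} = \frac{231 \frac{1}{- \frac{2592}{5}}}{6199} = 231 \left(- \frac{5}{2592}\right) \frac{1}{6199} = \left(- \frac{385}{864}\right) \frac{1}{6199} = - \frac{385}{5355936}$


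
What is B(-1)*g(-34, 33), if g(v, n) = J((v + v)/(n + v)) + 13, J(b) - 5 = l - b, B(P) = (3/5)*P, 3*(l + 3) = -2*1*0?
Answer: 159/5 ≈ 31.800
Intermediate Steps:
l = -3 (l = -3 + (-2*1*0)/3 = -3 + (-2*0)/3 = -3 + (⅓)*0 = -3 + 0 = -3)
B(P) = 3*P/5 (B(P) = (3*(⅕))*P = 3*P/5)
J(b) = 2 - b (J(b) = 5 + (-3 - b) = 2 - b)
g(v, n) = 15 - 2*v/(n + v) (g(v, n) = (2 - (v + v)/(n + v)) + 13 = (2 - 2*v/(n + v)) + 13 = 15 - 2*v/(n + v))
B(-1)*g(-34, 33) = ((⅗)*(-1))*((13*(-34) + 15*33)/(33 - 34)) = -3*(-442 + 495)/(5*(-1)) = -(-3)*53/5 = -⅗*(-53) = 159/5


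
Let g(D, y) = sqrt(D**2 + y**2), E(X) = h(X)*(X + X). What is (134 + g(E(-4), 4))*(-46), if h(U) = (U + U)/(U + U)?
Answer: -6164 - 184*sqrt(5) ≈ -6575.4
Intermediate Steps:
h(U) = 1 (h(U) = (2*U)/((2*U)) = (2*U)*(1/(2*U)) = 1)
E(X) = 2*X (E(X) = 1*(X + X) = 1*(2*X) = 2*X)
(134 + g(E(-4), 4))*(-46) = (134 + sqrt((2*(-4))**2 + 4**2))*(-46) = (134 + sqrt((-8)**2 + 16))*(-46) = (134 + sqrt(64 + 16))*(-46) = (134 + sqrt(80))*(-46) = (134 + 4*sqrt(5))*(-46) = -6164 - 184*sqrt(5)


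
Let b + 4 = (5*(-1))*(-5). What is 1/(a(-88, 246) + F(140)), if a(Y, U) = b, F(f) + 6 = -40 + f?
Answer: 1/115 ≈ 0.0086956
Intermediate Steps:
b = 21 (b = -4 + (5*(-1))*(-5) = -4 - 5*(-5) = -4 + 25 = 21)
F(f) = -46 + f (F(f) = -6 + (-40 + f) = -46 + f)
a(Y, U) = 21
1/(a(-88, 246) + F(140)) = 1/(21 + (-46 + 140)) = 1/(21 + 94) = 1/115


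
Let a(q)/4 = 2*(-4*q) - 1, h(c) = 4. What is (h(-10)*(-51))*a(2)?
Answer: 13872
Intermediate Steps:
a(q) = -4 - 32*q (a(q) = 4*(2*(-4*q) - 1) = 4*(-8*q - 1) = 4*(-1 - 8*q) = -4 - 32*q)
(h(-10)*(-51))*a(2) = (4*(-51))*(-4 - 32*2) = -204*(-4 - 64) = -204*(-68) = 13872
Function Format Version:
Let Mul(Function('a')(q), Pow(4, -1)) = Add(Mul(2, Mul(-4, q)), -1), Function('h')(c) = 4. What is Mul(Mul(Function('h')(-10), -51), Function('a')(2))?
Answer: 13872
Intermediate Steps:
Function('a')(q) = Add(-4, Mul(-32, q)) (Function('a')(q) = Mul(4, Add(Mul(2, Mul(-4, q)), -1)) = Mul(4, Add(Mul(-8, q), -1)) = Mul(4, Add(-1, Mul(-8, q))) = Add(-4, Mul(-32, q)))
Mul(Mul(Function('h')(-10), -51), Function('a')(2)) = Mul(Mul(4, -51), Add(-4, Mul(-32, 2))) = Mul(-204, Add(-4, -64)) = Mul(-204, -68) = 13872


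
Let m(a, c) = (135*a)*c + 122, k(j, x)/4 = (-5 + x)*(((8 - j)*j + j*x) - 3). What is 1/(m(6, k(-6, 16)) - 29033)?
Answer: -1/6551031 ≈ -1.5265e-7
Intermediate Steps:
k(j, x) = 4*(-5 + x)*(-3 + j*x + j*(8 - j)) (k(j, x) = 4*((-5 + x)*(((8 - j)*j + j*x) - 3)) = 4*((-5 + x)*((j*(8 - j) + j*x) - 3)) = 4*((-5 + x)*((j*x + j*(8 - j)) - 3)) = 4*((-5 + x)*(-3 + j*x + j*(8 - j))) = 4*(-5 + x)*(-3 + j*x + j*(8 - j)))
m(a, c) = 122 + 135*a*c (m(a, c) = 135*a*c + 122 = 122 + 135*a*c)
1/(m(6, k(-6, 16)) - 29033) = 1/((122 + 135*6*(60 - 160*(-6) - 12*16 + 20*(-6)**2 - 4*16*(-6)**2 + 4*(-6)*16**2 + 12*(-6)*16)) - 29033) = 1/((122 + 135*6*(60 + 960 - 192 + 20*36 - 4*16*36 + 4*(-6)*256 - 1152)) - 29033) = 1/((122 + 135*6*(60 + 960 - 192 + 720 - 2304 - 6144 - 1152)) - 29033) = 1/((122 + 135*6*(-8052)) - 29033) = 1/((122 - 6522120) - 29033) = 1/(-6521998 - 29033) = 1/(-6551031) = -1/6551031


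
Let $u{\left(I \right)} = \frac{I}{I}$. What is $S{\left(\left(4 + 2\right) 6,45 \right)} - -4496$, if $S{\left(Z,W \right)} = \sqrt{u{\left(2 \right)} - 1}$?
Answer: $4496$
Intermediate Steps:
$u{\left(I \right)} = 1$
$S{\left(Z,W \right)} = 0$ ($S{\left(Z,W \right)} = \sqrt{1 - 1} = \sqrt{0} = 0$)
$S{\left(\left(4 + 2\right) 6,45 \right)} - -4496 = 0 - -4496 = 0 + 4496 = 4496$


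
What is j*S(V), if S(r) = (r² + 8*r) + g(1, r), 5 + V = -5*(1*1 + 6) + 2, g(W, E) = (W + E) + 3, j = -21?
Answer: -23226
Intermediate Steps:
g(W, E) = 3 + E + W (g(W, E) = (E + W) + 3 = 3 + E + W)
V = -38 (V = -5 + (-5*(1*1 + 6) + 2) = -5 + (-5*(1 + 6) + 2) = -5 + (-5*7 + 2) = -5 + (-35 + 2) = -5 - 33 = -38)
S(r) = 4 + r² + 9*r (S(r) = (r² + 8*r) + (3 + r + 1) = (r² + 8*r) + (4 + r) = 4 + r² + 9*r)
j*S(V) = -21*(4 + (-38)² + 9*(-38)) = -21*(4 + 1444 - 342) = -21*1106 = -23226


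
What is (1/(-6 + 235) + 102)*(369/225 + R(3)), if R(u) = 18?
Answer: 11469269/5725 ≈ 2003.4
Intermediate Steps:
(1/(-6 + 235) + 102)*(369/225 + R(3)) = (1/(-6 + 235) + 102)*(369/225 + 18) = (1/229 + 102)*(369*(1/225) + 18) = (1/229 + 102)*(41/25 + 18) = (23359/229)*(491/25) = 11469269/5725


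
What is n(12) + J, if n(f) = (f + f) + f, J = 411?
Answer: 447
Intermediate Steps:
n(f) = 3*f (n(f) = 2*f + f = 3*f)
n(12) + J = 3*12 + 411 = 36 + 411 = 447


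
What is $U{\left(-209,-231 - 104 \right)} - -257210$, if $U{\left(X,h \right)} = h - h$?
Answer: $257210$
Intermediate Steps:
$U{\left(X,h \right)} = 0$
$U{\left(-209,-231 - 104 \right)} - -257210 = 0 - -257210 = 0 + 257210 = 257210$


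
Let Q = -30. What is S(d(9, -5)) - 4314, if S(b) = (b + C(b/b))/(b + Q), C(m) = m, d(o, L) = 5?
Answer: -107856/25 ≈ -4314.2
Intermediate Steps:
S(b) = (1 + b)/(-30 + b) (S(b) = (b + b/b)/(b - 30) = (b + 1)/(-30 + b) = (1 + b)/(-30 + b))
S(d(9, -5)) - 4314 = (1 + 5)/(-30 + 5) - 4314 = 6/(-25) - 4314 = -1/25*6 - 4314 = -6/25 - 4314 = -107856/25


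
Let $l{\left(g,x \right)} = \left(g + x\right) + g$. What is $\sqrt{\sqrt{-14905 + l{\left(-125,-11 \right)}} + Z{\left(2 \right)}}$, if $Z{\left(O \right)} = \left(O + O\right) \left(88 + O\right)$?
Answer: $\sqrt{360 + i \sqrt{15166}} \approx 19.242 + 3.2001 i$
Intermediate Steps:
$l{\left(g,x \right)} = x + 2 g$
$Z{\left(O \right)} = 2 O \left(88 + O\right)$
$\sqrt{\sqrt{-14905 + l{\left(-125,-11 \right)}} + Z{\left(2 \right)}} = \sqrt{\sqrt{-14905 + \left(-11 + 2 \left(-125\right)\right)} + 2 \cdot 2 \left(88 + 2\right)} = \sqrt{\sqrt{-14905 - 261} + 2 \cdot 2 \cdot 90} = \sqrt{\sqrt{-14905 - 261} + 360} = \sqrt{\sqrt{-15166} + 360} = \sqrt{i \sqrt{15166} + 360} = \sqrt{360 + i \sqrt{15166}}$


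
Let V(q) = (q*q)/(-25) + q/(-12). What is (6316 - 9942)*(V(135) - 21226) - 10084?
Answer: 159279077/2 ≈ 7.9640e+7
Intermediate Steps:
V(q) = -q/12 - q²/25 (V(q) = q²*(-1/25) + q*(-1/12) = -q²/25 - q/12 = -q/12 - q²/25)
(6316 - 9942)*(V(135) - 21226) - 10084 = (6316 - 9942)*(-1/300*135*(25 + 12*135) - 21226) - 10084 = -3626*(-1/300*135*(25 + 1620) - 21226) - 10084 = -3626*(-1/300*135*1645 - 21226) - 10084 = -3626*(-2961/4 - 21226) - 10084 = -3626*(-87865/4) - 10084 = 159299245/2 - 10084 = 159279077/2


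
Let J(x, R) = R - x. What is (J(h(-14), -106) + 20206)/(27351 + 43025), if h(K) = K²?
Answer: 2488/8797 ≈ 0.28282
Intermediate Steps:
(J(h(-14), -106) + 20206)/(27351 + 43025) = ((-106 - 1*(-14)²) + 20206)/(27351 + 43025) = ((-106 - 1*196) + 20206)/70376 = ((-106 - 196) + 20206)*(1/70376) = (-302 + 20206)*(1/70376) = 19904*(1/70376) = 2488/8797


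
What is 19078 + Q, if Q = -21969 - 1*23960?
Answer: -26851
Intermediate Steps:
Q = -45929 (Q = -21969 - 23960 = -45929)
19078 + Q = 19078 - 45929 = -26851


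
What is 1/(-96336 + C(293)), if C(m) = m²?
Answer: -1/10487 ≈ -9.5356e-5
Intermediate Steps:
1/(-96336 + C(293)) = 1/(-96336 + 293²) = 1/(-96336 + 85849) = 1/(-10487) = -1/10487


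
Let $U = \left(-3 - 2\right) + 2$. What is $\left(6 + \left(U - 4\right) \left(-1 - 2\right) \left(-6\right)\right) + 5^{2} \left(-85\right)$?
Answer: $-2245$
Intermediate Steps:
$U = -3$ ($U = -5 + 2 = -3$)
$\left(6 + \left(U - 4\right) \left(-1 - 2\right) \left(-6\right)\right) + 5^{2} \left(-85\right) = \left(6 + \left(-3 - 4\right) \left(-1 - 2\right) \left(-6\right)\right) + 5^{2} \left(-85\right) = \left(6 + \left(-7\right) \left(-3\right) \left(-6\right)\right) + 25 \left(-85\right) = \left(6 + 21 \left(-6\right)\right) - 2125 = \left(6 - 126\right) - 2125 = -120 - 2125 = -2245$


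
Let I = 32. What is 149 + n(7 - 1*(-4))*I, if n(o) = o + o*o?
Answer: 4373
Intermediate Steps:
n(o) = o + o²
149 + n(7 - 1*(-4))*I = 149 + ((7 - 1*(-4))*(1 + (7 - 1*(-4))))*32 = 149 + ((7 + 4)*(1 + (7 + 4)))*32 = 149 + (11*(1 + 11))*32 = 149 + (11*12)*32 = 149 + 132*32 = 149 + 4224 = 4373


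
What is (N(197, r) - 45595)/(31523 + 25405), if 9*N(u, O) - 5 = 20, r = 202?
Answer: -205165/256176 ≈ -0.80087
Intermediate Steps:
N(u, O) = 25/9 (N(u, O) = 5/9 + (1/9)*20 = 5/9 + 20/9 = 25/9)
(N(197, r) - 45595)/(31523 + 25405) = (25/9 - 45595)/(31523 + 25405) = -410330/9/56928 = -410330/9*1/56928 = -205165/256176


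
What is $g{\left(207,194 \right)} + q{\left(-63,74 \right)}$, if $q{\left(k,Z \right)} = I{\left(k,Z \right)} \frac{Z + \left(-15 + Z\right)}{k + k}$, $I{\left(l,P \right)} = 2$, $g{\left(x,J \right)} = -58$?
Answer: $- \frac{541}{9} \approx -60.111$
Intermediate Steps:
$q{\left(k,Z \right)} = \frac{-15 + 2 Z}{k}$ ($q{\left(k,Z \right)} = 2 \frac{Z + \left(-15 + Z\right)}{k + k} = 2 \frac{-15 + 2 Z}{2 k} = \frac{-15 + 2 Z}{k}$)
$g{\left(207,194 \right)} + q{\left(-63,74 \right)} = -58 + \frac{-15 + 2 \cdot 74}{-63} = -58 - \frac{-15 + 148}{63} = -58 - \frac{19}{9} = - \frac{541}{9}$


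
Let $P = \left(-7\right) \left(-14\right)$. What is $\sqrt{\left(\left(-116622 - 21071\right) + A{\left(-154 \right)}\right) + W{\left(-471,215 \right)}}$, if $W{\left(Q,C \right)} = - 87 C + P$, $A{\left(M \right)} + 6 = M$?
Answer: $2 i \sqrt{39115} \approx 395.55 i$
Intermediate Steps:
$A{\left(M \right)} = -6 + M$
$P = 98$
$W{\left(Q,C \right)} = 98 - 87 C$ ($W{\left(Q,C \right)} = - 87 C + 98 = 98 - 87 C$)
$\sqrt{\left(\left(-116622 - 21071\right) + A{\left(-154 \right)}\right) + W{\left(-471,215 \right)}} = \sqrt{\left(\left(-116622 - 21071\right) - 160\right) + \left(98 - 18705\right)} = \sqrt{\left(-137693 - 160\right) + \left(98 - 18705\right)} = \sqrt{-137853 - 18607} = \sqrt{-156460} = 2 i \sqrt{39115}$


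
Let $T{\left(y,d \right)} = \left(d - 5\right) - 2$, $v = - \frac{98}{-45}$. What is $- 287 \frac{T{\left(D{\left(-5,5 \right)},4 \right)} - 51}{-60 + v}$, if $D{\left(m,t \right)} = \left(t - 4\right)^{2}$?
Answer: $- \frac{348705}{1301} \approx -268.03$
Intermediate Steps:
$v = \frac{98}{45}$ ($v = \left(-98\right) \left(- \frac{1}{45}\right) = \frac{98}{45} \approx 2.1778$)
$D{\left(m,t \right)} = \left(-4 + t\right)^{2}$
$T{\left(y,d \right)} = -7 + d$ ($T{\left(y,d \right)} = \left(-5 + d\right) - 2 = -7 + d$)
$- 287 \frac{T{\left(D{\left(-5,5 \right)},4 \right)} - 51}{-60 + v} = - 287 \frac{\left(-7 + 4\right) - 51}{-60 + \frac{98}{45}} = - 287 \frac{-3 - 51}{- \frac{2602}{45}} = - 287 \left(\left(-54\right) \left(- \frac{45}{2602}\right)\right) = \left(-287\right) \frac{1215}{1301} = - \frac{348705}{1301}$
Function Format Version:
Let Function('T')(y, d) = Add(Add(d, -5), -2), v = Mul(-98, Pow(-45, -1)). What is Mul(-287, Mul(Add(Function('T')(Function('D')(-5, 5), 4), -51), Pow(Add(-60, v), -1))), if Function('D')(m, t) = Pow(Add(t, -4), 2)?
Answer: Rational(-348705, 1301) ≈ -268.03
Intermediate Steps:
v = Rational(98, 45) (v = Mul(-98, Rational(-1, 45)) = Rational(98, 45) ≈ 2.1778)
Function('D')(m, t) = Pow(Add(-4, t), 2)
Function('T')(y, d) = Add(-7, d) (Function('T')(y, d) = Add(Add(-5, d), -2) = Add(-7, d))
Mul(-287, Mul(Add(Function('T')(Function('D')(-5, 5), 4), -51), Pow(Add(-60, v), -1))) = Mul(-287, Mul(Add(Add(-7, 4), -51), Pow(Add(-60, Rational(98, 45)), -1))) = Mul(-287, Mul(Add(-3, -51), Pow(Rational(-2602, 45), -1))) = Mul(-287, Mul(-54, Rational(-45, 2602))) = Mul(-287, Rational(1215, 1301)) = Rational(-348705, 1301)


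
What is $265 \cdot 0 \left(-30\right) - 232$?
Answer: $-232$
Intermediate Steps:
$265 \cdot 0 \left(-30\right) - 232 = 265 \cdot 0 - 232 = 0 - 232 = -232$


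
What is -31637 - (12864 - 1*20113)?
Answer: -24388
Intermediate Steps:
-31637 - (12864 - 1*20113) = -31637 - (12864 - 20113) = -31637 - 1*(-7249) = -31637 + 7249 = -24388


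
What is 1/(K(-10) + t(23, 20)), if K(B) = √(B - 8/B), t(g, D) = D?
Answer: 50/1023 - I*√230/2046 ≈ 0.048876 - 0.0074124*I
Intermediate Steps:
1/(K(-10) + t(23, 20)) = 1/(√(-10 - 8/(-10)) + 20) = 1/(√(-10 - 8*(-⅒)) + 20) = 1/(√(-10 + ⅘) + 20) = 1/(√(-46/5) + 20) = 1/(I*√230/5 + 20) = 1/(20 + I*√230/5)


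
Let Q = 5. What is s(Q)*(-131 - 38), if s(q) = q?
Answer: -845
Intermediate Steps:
s(Q)*(-131 - 38) = 5*(-131 - 38) = 5*(-169) = -845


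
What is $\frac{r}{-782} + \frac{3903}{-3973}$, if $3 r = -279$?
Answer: $- \frac{2682657}{3106886} \approx -0.86345$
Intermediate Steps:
$r = -93$ ($r = \frac{1}{3} \left(-279\right) = -93$)
$\frac{r}{-782} + \frac{3903}{-3973} = - \frac{93}{-782} + \frac{3903}{-3973} = \left(-93\right) \left(- \frac{1}{782}\right) + 3903 \left(- \frac{1}{3973}\right) = \frac{93}{782} - \frac{3903}{3973} = - \frac{2682657}{3106886}$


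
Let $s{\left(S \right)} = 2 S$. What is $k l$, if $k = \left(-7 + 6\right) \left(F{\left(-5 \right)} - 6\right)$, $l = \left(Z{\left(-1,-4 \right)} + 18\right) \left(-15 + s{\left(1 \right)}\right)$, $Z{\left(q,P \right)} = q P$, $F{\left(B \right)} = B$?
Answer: $-3146$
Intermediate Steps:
$Z{\left(q,P \right)} = P q$
$l = -286$ ($l = \left(\left(-4\right) \left(-1\right) + 18\right) \left(-15 + 2 \cdot 1\right) = \left(4 + 18\right) \left(-15 + 2\right) = 22 \left(-13\right) = -286$)
$k = 11$ ($k = \left(-7 + 6\right) \left(-5 - 6\right) = \left(-1\right) \left(-11\right) = 11$)
$k l = 11 \left(-286\right) = -3146$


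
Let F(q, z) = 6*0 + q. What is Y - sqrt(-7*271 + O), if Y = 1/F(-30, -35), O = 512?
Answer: -1/30 - I*sqrt(1385) ≈ -0.033333 - 37.216*I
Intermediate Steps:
F(q, z) = q (F(q, z) = 0 + q = q)
Y = -1/30 (Y = 1/(-30) = -1/30 ≈ -0.033333)
Y - sqrt(-7*271 + O) = -1/30 - sqrt(-7*271 + 512) = -1/30 - sqrt(-1897 + 512) = -1/30 - sqrt(-1385) = -1/30 - I*sqrt(1385)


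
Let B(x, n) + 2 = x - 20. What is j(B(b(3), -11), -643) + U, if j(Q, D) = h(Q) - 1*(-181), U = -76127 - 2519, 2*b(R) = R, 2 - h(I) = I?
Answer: -156885/2 ≈ -78443.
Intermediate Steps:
h(I) = 2 - I
b(R) = R/2
U = -78646
B(x, n) = -22 + x (B(x, n) = -2 + (x - 20) = -2 + (-20 + x) = -22 + x)
j(Q, D) = 183 - Q (j(Q, D) = (2 - Q) - 1*(-181) = (2 - Q) + 181 = 183 - Q)
j(B(b(3), -11), -643) + U = (183 - (-22 + (½)*3)) - 78646 = (183 - (-22 + 3/2)) - 78646 = (183 - 1*(-41/2)) - 78646 = (183 + 41/2) - 78646 = 407/2 - 78646 = -156885/2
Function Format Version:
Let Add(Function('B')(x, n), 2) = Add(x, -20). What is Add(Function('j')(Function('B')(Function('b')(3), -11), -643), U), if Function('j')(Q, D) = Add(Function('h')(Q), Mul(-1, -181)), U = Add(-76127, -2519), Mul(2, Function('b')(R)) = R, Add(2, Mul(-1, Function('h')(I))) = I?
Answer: Rational(-156885, 2) ≈ -78443.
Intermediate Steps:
Function('h')(I) = Add(2, Mul(-1, I))
Function('b')(R) = Mul(Rational(1, 2), R)
U = -78646
Function('B')(x, n) = Add(-22, x) (Function('B')(x, n) = Add(-2, Add(x, -20)) = Add(-2, Add(-20, x)) = Add(-22, x))
Function('j')(Q, D) = Add(183, Mul(-1, Q)) (Function('j')(Q, D) = Add(Add(2, Mul(-1, Q)), Mul(-1, -181)) = Add(Add(2, Mul(-1, Q)), 181) = Add(183, Mul(-1, Q)))
Add(Function('j')(Function('B')(Function('b')(3), -11), -643), U) = Add(Add(183, Mul(-1, Add(-22, Mul(Rational(1, 2), 3)))), -78646) = Add(Add(183, Mul(-1, Add(-22, Rational(3, 2)))), -78646) = Add(Add(183, Mul(-1, Rational(-41, 2))), -78646) = Add(Add(183, Rational(41, 2)), -78646) = Add(Rational(407, 2), -78646) = Rational(-156885, 2)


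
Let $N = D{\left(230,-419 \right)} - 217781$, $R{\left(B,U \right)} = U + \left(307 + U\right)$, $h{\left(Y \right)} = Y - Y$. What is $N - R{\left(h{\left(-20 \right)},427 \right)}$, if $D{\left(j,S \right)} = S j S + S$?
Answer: $40159669$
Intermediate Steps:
$h{\left(Y \right)} = 0$
$D{\left(j,S \right)} = S + j S^{2}$ ($D{\left(j,S \right)} = j S^{2} + S = S + j S^{2}$)
$R{\left(B,U \right)} = 307 + 2 U$
$N = 40160830$ ($N = - 419 \left(1 - 96370\right) - 217781 = \left(-419\right) \left(-96369\right) - 217781 = 40378611 - 217781 = 40160830$)
$N - R{\left(h{\left(-20 \right)},427 \right)} = 40160830 - \left(307 + 2 \cdot 427\right) = 40160830 - \left(307 + 854\right) = 40160830 - 1161 = 40159669$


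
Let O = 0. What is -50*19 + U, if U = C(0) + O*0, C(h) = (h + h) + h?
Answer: -950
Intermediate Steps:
C(h) = 3*h (C(h) = 2*h + h = 3*h)
U = 0 (U = 3*0 + 0*0 = 0 + 0 = 0)
-50*19 + U = -50*19 + 0 = -950 + 0 = -950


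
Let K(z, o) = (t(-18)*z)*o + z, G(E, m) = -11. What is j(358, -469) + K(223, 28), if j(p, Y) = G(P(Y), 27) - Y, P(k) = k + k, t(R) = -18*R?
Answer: 2023737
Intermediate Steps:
P(k) = 2*k
j(p, Y) = -11 - Y
K(z, o) = z + 324*o*z (K(z, o) = ((-18*(-18))*z)*o + z = (324*z)*o + z = 324*o*z + z = z + 324*o*z)
j(358, -469) + K(223, 28) = (-11 - 1*(-469)) + 223*(1 + 324*28) = (-11 + 469) + 223*(1 + 9072) = 458 + 223*9073 = 458 + 2023279 = 2023737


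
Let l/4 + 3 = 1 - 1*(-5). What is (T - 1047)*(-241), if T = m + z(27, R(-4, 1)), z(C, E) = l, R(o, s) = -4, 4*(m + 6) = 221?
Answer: 950263/4 ≈ 2.3757e+5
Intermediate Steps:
m = 197/4 (m = -6 + (¼)*221 = -6 + 221/4 = 197/4 ≈ 49.250)
l = 12 (l = -12 + 4*(1 - 1*(-5)) = -12 + 4*(1 + 5) = -12 + 4*6 = -12 + 24 = 12)
z(C, E) = 12
T = 245/4 (T = 197/4 + 12 = 245/4 ≈ 61.250)
(T - 1047)*(-241) = (245/4 - 1047)*(-241) = -3943/4*(-241) = 950263/4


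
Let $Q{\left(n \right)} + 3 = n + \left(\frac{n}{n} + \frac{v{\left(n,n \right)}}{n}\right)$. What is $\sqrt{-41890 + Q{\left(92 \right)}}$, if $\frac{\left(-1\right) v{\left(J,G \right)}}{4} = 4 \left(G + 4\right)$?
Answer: $\frac{2 i \sqrt{5530258}}{23} \approx 204.49 i$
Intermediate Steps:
$v{\left(J,G \right)} = -64 - 16 G$ ($v{\left(J,G \right)} = - 4 \cdot 4 \left(G + 4\right) = - 4 \cdot 4 \left(4 + G\right) = - 4 \left(16 + 4 G\right) = -64 - 16 G$)
$Q{\left(n \right)} = -2 + n + \frac{-64 - 16 n}{n}$ ($Q{\left(n \right)} = -3 + \left(n + \left(\frac{n}{n} + \frac{-64 - 16 n}{n}\right)\right) = -3 + \left(n + \left(1 + \frac{-64 - 16 n}{n}\right)\right) = -3 + \left(1 + n + \frac{-64 - 16 n}{n}\right) = -2 + n + \frac{-64 - 16 n}{n}$)
$\sqrt{-41890 + Q{\left(92 \right)}} = \sqrt{-41890 - \left(-74 + \frac{16}{23}\right)} = \sqrt{-41890 - - \frac{1686}{23}} = \sqrt{-41890 + \frac{1686}{23}} = \sqrt{- \frac{961784}{23}} = \frac{2 i \sqrt{5530258}}{23}$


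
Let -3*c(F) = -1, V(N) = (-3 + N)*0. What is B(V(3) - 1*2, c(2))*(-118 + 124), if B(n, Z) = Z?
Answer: 2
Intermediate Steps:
V(N) = 0
c(F) = ⅓ (c(F) = -⅓*(-1) = ⅓)
B(V(3) - 1*2, c(2))*(-118 + 124) = (-118 + 124)/3 = (⅓)*6 = 2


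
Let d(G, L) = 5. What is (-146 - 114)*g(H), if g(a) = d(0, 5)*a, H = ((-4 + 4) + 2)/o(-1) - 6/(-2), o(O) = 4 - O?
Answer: -4420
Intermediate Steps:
H = 17/5 (H = ((-4 + 4) + 2)/(4 - 1*(-1)) - 6/(-2) = (0 + 2)/(4 + 1) - 6*(-1/2) = 2/5 + 3 = 17/5 ≈ 3.4000)
g(a) = 5*a
(-146 - 114)*g(H) = (-146 - 114)*(5*(17/5)) = -260*17 = -4420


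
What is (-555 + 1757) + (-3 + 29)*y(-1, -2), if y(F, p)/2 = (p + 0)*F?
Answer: 1306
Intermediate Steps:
y(F, p) = 2*F*p (y(F, p) = 2*((p + 0)*F) = 2*(p*F) = 2*(F*p) = 2*F*p)
(-555 + 1757) + (-3 + 29)*y(-1, -2) = (-555 + 1757) + (-3 + 29)*(2*(-1)*(-2)) = 1202 + 26*4 = 1202 + 104 = 1306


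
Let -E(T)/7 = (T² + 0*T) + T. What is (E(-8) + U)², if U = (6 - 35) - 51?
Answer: 222784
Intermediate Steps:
E(T) = -7*T - 7*T² (E(T) = -7*((T² + 0*T) + T) = -7*((T² + 0) + T) = -7*(T² + T) = -7*(T + T²) = -7*T - 7*T²)
U = -80 (U = -29 - 51 = -80)
(E(-8) + U)² = (-7*(-8)*(1 - 8) - 80)² = (-7*(-8)*(-7) - 80)² = (-392 - 80)² = (-472)² = 222784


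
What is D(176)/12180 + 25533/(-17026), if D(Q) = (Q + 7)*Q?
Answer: 19781789/17281390 ≈ 1.1447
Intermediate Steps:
D(Q) = Q*(7 + Q) (D(Q) = (7 + Q)*Q = Q*(7 + Q))
D(176)/12180 + 25533/(-17026) = (176*(7 + 176))/12180 + 25533/(-17026) = (176*183)*(1/12180) + 25533*(-1/17026) = 32208*(1/12180) - 25533/17026 = 2684/1015 - 25533/17026 = 19781789/17281390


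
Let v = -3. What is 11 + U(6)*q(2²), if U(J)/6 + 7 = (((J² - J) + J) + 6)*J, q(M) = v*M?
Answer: -17629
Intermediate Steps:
q(M) = -3*M
U(J) = -42 + 6*J*(6 + J²) (U(J) = -42 + 6*((((J² - J) + J) + 6)*J) = -42 + 6*((J² + 6)*J) = -42 + 6*((6 + J²)*J) = -42 + 6*(J*(6 + J²)) = -42 + 6*J*(6 + J²))
11 + U(6)*q(2²) = 11 + (-42 + 6*6³ + 36*6)*(-3*2²) = 11 + (-42 + 6*216 + 216)*(-3*4) = 11 + (-42 + 1296 + 216)*(-12) = 11 + 1470*(-12) = 11 - 17640 = -17629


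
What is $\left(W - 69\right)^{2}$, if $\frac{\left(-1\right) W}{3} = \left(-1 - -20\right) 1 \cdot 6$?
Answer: $168921$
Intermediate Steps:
$W = -342$ ($W = - 3 \left(-1 - -20\right) 1 \cdot 6 = - 3 \left(-1 + 20\right) 1 \cdot 6 = - 3 \cdot 19 \cdot 1 \cdot 6 = - 3 \cdot 19 \cdot 6 = \left(-3\right) 114 = -342$)
$\left(W - 69\right)^{2} = \left(-342 - 69\right)^{2} = \left(-411\right)^{2} = 168921$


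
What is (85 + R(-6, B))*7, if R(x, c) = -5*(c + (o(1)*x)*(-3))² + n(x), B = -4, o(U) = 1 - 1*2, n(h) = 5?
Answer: -16310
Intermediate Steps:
o(U) = -1 (o(U) = 1 - 2 = -1)
R(x, c) = 5 - 5*(c + 3*x)² (R(x, c) = -5*(c - x*(-3))² + 5 = -5*(c + 3*x)² + 5 = 5 - 5*(c + 3*x)²)
(85 + R(-6, B))*7 = (85 + (5 - 5*(-4 + 3*(-6))²))*7 = (85 + (5 - 5*(-4 - 18)²))*7 = (85 + (5 - 5*(-22)²))*7 = (85 + (5 - 5*484))*7 = (85 + (5 - 2420))*7 = (85 - 2415)*7 = -2330*7 = -16310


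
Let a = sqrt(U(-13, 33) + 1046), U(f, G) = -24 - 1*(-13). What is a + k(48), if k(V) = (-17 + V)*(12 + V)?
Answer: 1860 + 3*sqrt(115) ≈ 1892.2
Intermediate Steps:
U(f, G) = -11 (U(f, G) = -24 + 13 = -11)
a = 3*sqrt(115) (a = sqrt(-11 + 1046) = sqrt(1035) = 3*sqrt(115) ≈ 32.171)
a + k(48) = 3*sqrt(115) + (-204 + 48**2 - 5*48) = 3*sqrt(115) + (-204 + 2304 - 240) = 3*sqrt(115) + 1860 = 1860 + 3*sqrt(115)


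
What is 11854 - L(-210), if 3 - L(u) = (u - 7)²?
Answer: 58940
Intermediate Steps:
L(u) = 3 - (-7 + u)² (L(u) = 3 - (u - 7)² = 3 - (-7 + u)²)
11854 - L(-210) = 11854 - (3 - (-7 - 210)²) = 11854 - (3 - 1*(-217)²) = 11854 - (3 - 1*47089) = 11854 - (3 - 47089) = 11854 - 1*(-47086) = 11854 + 47086 = 58940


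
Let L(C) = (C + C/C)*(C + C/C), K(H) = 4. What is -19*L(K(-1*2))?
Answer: -475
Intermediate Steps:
L(C) = (1 + C)**2 (L(C) = (C + 1)*(C + 1) = (1 + C)*(1 + C) = (1 + C)**2)
-19*L(K(-1*2)) = -19*(1 + 4)**2 = -19*5**2 = -19*25 = -475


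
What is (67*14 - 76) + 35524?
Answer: 36386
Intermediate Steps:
(67*14 - 76) + 35524 = (938 - 76) + 35524 = 862 + 35524 = 36386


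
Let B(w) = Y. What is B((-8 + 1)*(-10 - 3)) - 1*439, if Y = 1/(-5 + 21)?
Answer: -7023/16 ≈ -438.94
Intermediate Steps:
Y = 1/16 ≈ 0.062500
B(w) = 1/16
B((-8 + 1)*(-10 - 3)) - 1*439 = 1/16 - 1*439 = 1/16 - 439 = -7023/16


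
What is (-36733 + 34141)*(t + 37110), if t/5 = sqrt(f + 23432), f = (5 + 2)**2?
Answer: -96189120 - 38880*sqrt(2609) ≈ -9.8175e+7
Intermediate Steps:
f = 49 (f = 7**2 = 49)
t = 15*sqrt(2609) (t = 5*sqrt(49 + 23432) = 5*sqrt(23481) = 5*(3*sqrt(2609)) = 15*sqrt(2609) ≈ 766.18)
(-36733 + 34141)*(t + 37110) = (-36733 + 34141)*(15*sqrt(2609) + 37110) = -2592*(37110 + 15*sqrt(2609)) = -96189120 - 38880*sqrt(2609)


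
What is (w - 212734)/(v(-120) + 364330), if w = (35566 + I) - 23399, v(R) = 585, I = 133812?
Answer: -13351/72983 ≈ -0.18293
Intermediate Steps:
w = 145979 (w = (35566 + 133812) - 23399 = 169378 - 23399 = 145979)
(w - 212734)/(v(-120) + 364330) = (145979 - 212734)/(585 + 364330) = -66755/364915 = -66755*1/364915 = -13351/72983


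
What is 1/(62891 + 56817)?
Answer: 1/119708 ≈ 8.3537e-6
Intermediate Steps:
1/(62891 + 56817) = 1/119708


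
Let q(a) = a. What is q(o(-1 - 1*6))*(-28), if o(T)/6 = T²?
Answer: -8232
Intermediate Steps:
o(T) = 6*T²
q(o(-1 - 1*6))*(-28) = (6*(-1 - 1*6)²)*(-28) = (6*(-1 - 6)²)*(-28) = (6*(-7)²)*(-28) = (6*49)*(-28) = 294*(-28) = -8232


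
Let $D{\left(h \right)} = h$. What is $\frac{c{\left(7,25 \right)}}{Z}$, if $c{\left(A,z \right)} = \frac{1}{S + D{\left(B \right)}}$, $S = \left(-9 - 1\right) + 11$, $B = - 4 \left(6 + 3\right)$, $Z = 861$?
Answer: $- \frac{1}{30135} \approx -3.3184 \cdot 10^{-5}$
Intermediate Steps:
$B = -36$ ($B = \left(-4\right) 9 = -36$)
$S = 1$ ($S = -10 + 11 = 1$)
$c{\left(A,z \right)} = - \frac{1}{35}$ ($c{\left(A,z \right)} = \frac{1}{1 - 36} = \frac{1}{-35} = - \frac{1}{35}$)
$\frac{c{\left(7,25 \right)}}{Z} = - \frac{1}{35 \cdot 861} = \left(- \frac{1}{35}\right) \frac{1}{861} = - \frac{1}{30135}$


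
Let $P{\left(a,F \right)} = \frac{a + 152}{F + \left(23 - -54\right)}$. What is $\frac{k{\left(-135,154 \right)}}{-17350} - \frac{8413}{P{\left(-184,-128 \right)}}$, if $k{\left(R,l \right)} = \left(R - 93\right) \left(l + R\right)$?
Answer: $- \frac{3722052213}{277600} \approx -13408.0$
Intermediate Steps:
$k{\left(R,l \right)} = \left(-93 + R\right) \left(R + l\right)$
$P{\left(a,F \right)} = \frac{152 + a}{77 + F}$ ($P{\left(a,F \right)} = \frac{152 + a}{F + \left(23 + 54\right)} = \frac{152 + a}{F + 77} = \frac{152 + a}{77 + F}$)
$\frac{k{\left(-135,154 \right)}}{-17350} - \frac{8413}{P{\left(-184,-128 \right)}} = \frac{\left(-135\right)^{2} - -12555 - 14322 - 20790}{-17350} - \frac{8413}{\frac{1}{77 - 128} \left(152 - 184\right)} = \left(18225 + 12555 - 14322 - 20790\right) \left(- \frac{1}{17350}\right) - \frac{8413}{\frac{1}{-51} \left(-32\right)} = \left(-4332\right) \left(- \frac{1}{17350}\right) - \frac{8413}{\left(- \frac{1}{51}\right) \left(-32\right)} = \frac{2166}{8675} - \frac{8413}{\frac{32}{51}} = \frac{2166}{8675} - \frac{429063}{32} = - \frac{3722052213}{277600}$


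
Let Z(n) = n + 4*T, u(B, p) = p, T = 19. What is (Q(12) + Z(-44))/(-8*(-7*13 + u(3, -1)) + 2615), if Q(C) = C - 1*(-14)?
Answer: 58/3351 ≈ 0.017308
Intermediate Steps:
Q(C) = 14 + C (Q(C) = C + 14 = 14 + C)
Z(n) = 76 + n (Z(n) = n + 4*19 = n + 76 = 76 + n)
(Q(12) + Z(-44))/(-8*(-7*13 + u(3, -1)) + 2615) = ((14 + 12) + (76 - 44))/(-8*(-7*13 - 1) + 2615) = (26 + 32)/(-8*(-91 - 1) + 2615) = 58/(-8*(-92) + 2615) = 58/(736 + 2615) = 58/3351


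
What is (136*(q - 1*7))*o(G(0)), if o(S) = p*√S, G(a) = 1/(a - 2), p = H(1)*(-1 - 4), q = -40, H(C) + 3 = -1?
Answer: -63920*I*√2 ≈ -90397.0*I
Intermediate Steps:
H(C) = -4 (H(C) = -3 - 1 = -4)
p = 20 (p = -4*(-1 - 4) = -4*(-5) = 20)
G(a) = 1/(-2 + a)
o(S) = 20*√S
(136*(q - 1*7))*o(G(0)) = (136*(-40 - 1*7))*(20*√(1/(-2 + 0))) = (136*(-40 - 7))*(20*√(1/(-2))) = (136*(-47))*(20*√(-½)) = -127840*I*√2/2 = -63920*I*√2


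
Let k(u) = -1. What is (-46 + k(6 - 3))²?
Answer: 2209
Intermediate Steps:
(-46 + k(6 - 3))² = (-46 - 1)² = (-47)² = 2209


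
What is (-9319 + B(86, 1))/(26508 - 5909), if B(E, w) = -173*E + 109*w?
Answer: -24088/20599 ≈ -1.1694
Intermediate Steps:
(-9319 + B(86, 1))/(26508 - 5909) = (-9319 + (-173*86 + 109*1))/(26508 - 5909) = (-9319 + (-14878 + 109))/20599 = (-9319 - 14769)*(1/20599) = -24088*1/20599 = -24088/20599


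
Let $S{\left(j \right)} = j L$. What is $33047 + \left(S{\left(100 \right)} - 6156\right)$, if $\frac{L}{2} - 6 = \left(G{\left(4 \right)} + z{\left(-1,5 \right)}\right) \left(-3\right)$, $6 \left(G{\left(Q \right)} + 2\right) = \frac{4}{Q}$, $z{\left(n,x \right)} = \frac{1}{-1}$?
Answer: $29791$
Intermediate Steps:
$z{\left(n,x \right)} = -1$
$G{\left(Q \right)} = -2 + \frac{2}{3 Q}$ ($G{\left(Q \right)} = -2 + \frac{4 \frac{1}{Q}}{6} = -2 + \frac{2}{3 Q}$)
$L = 29$ ($L = 12 + 2 \left(\left(-2 + \frac{2}{3 \cdot 4}\right) - 1\right) \left(-3\right) = 12 + 2 \left(\left(-2 + \frac{2}{3} \cdot \frac{1}{4}\right) - 1\right) \left(-3\right) = 12 + 2 \left(\left(-2 + \frac{1}{6}\right) - 1\right) \left(-3\right) = 12 + 2 \left(- \frac{11}{6} - 1\right) \left(-3\right) = 12 + 2 \left(\left(- \frac{17}{6}\right) \left(-3\right)\right) = 12 + 2 \cdot \frac{17}{2} = 12 + 17 = 29$)
$S{\left(j \right)} = 29 j$ ($S{\left(j \right)} = j 29 = 29 j$)
$33047 + \left(S{\left(100 \right)} - 6156\right) = 33047 + \left(29 \cdot 100 - 6156\right) = 33047 + \left(2900 - 6156\right) = 33047 - 3256 = 29791$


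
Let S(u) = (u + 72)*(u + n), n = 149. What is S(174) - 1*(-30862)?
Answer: 110320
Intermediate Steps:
S(u) = (72 + u)*(149 + u) (S(u) = (u + 72)*(u + 149) = (72 + u)*(149 + u))
S(174) - 1*(-30862) = (10728 + 174² + 221*174) - 1*(-30862) = (10728 + 30276 + 38454) + 30862 = 79458 + 30862 = 110320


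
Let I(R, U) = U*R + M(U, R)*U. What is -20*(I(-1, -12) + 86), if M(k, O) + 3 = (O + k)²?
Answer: 37880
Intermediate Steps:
M(k, O) = -3 + (O + k)²
I(R, U) = R*U + U*(-3 + (R + U)²) (I(R, U) = U*R + (-3 + (R + U)²)*U = R*U + U*(-3 + (R + U)²))
-20*(I(-1, -12) + 86) = -20*(-12*(-3 - 1 + (-1 - 12)²) + 86) = -20*(-12*(-3 - 1 + (-13)²) + 86) = -20*(-12*(-3 - 1 + 169) + 86) = -20*(-12*165 + 86) = -20*(-1980 + 86) = -20*(-1894) = 37880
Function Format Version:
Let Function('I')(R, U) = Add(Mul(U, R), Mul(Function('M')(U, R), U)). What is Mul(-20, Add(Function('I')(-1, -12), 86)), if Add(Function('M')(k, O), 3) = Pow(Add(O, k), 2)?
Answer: 37880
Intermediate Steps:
Function('M')(k, O) = Add(-3, Pow(Add(O, k), 2))
Function('I')(R, U) = Add(Mul(R, U), Mul(U, Add(-3, Pow(Add(R, U), 2)))) (Function('I')(R, U) = Add(Mul(U, R), Mul(Add(-3, Pow(Add(R, U), 2)), U)) = Add(Mul(R, U), Mul(U, Add(-3, Pow(Add(R, U), 2)))))
Mul(-20, Add(Function('I')(-1, -12), 86)) = Mul(-20, Add(Mul(-12, Add(-3, -1, Pow(Add(-1, -12), 2))), 86)) = Mul(-20, Add(Mul(-12, Add(-3, -1, Pow(-13, 2))), 86)) = Mul(-20, Add(Mul(-12, Add(-3, -1, 169)), 86)) = Mul(-20, Add(Mul(-12, 165), 86)) = Mul(-20, Add(-1980, 86)) = Mul(-20, -1894) = 37880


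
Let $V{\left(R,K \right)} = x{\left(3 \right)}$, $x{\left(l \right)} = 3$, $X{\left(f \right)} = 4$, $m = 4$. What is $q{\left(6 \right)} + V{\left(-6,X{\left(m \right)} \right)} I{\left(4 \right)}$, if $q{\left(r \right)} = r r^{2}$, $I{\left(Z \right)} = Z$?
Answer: $228$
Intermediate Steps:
$q{\left(r \right)} = r^{3}$
$V{\left(R,K \right)} = 3$
$q{\left(6 \right)} + V{\left(-6,X{\left(m \right)} \right)} I{\left(4 \right)} = 6^{3} + 3 \cdot 4 = 216 + 12 = 228$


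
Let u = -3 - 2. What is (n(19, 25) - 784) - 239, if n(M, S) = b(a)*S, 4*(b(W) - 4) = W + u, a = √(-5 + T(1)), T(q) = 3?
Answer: -3817/4 + 25*I*√2/4 ≈ -954.25 + 8.8388*I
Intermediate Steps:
u = -5
a = I*√2 (a = √(-5 + 3) = √(-2) = I*√2 ≈ 1.4142*I)
b(W) = 11/4 + W/4 (b(W) = 4 + (W - 5)/4 = 4 + (-5 + W)/4 = 4 + (-5/4 + W/4) = 11/4 + W/4)
n(M, S) = S*(11/4 + I*√2/4) (n(M, S) = (11/4 + (I*√2)/4)*S = (11/4 + I*√2/4)*S = S*(11/4 + I*√2/4))
(n(19, 25) - 784) - 239 = ((¼)*25*(11 + I*√2) - 784) - 239 = ((275/4 + 25*I*√2/4) - 784) - 239 = (-2861/4 + 25*I*√2/4) - 239 = -3817/4 + 25*I*√2/4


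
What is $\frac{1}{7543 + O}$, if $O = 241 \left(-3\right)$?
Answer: $\frac{1}{6820} \approx 0.00014663$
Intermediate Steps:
$O = -723$
$\frac{1}{7543 + O} = \frac{1}{7543 - 723} = \frac{1}{6820}$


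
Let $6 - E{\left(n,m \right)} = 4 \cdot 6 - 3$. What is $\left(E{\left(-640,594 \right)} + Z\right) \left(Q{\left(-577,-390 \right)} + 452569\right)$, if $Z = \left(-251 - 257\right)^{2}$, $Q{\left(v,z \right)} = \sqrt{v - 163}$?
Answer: $116784977881 + 516098 i \sqrt{185} \approx 1.1679 \cdot 10^{11} + 7.0197 \cdot 10^{6} i$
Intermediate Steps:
$Q{\left(v,z \right)} = \sqrt{-163 + v}$
$E{\left(n,m \right)} = -15$ ($E{\left(n,m \right)} = 6 - \left(4 \cdot 6 - 3\right) = 6 - \left(24 - 3\right) = 6 - 21 = -15$)
$Z = 258064$ ($Z = \left(-508\right)^{2} = 258064$)
$\left(E{\left(-640,594 \right)} + Z\right) \left(Q{\left(-577,-390 \right)} + 452569\right) = \left(-15 + 258064\right) \left(\sqrt{-163 - 577} + 452569\right) = 258049 \left(\sqrt{-740} + 452569\right) = 258049 \left(2 i \sqrt{185} + 452569\right) = 258049 \left(452569 + 2 i \sqrt{185}\right) = 116784977881 + 516098 i \sqrt{185}$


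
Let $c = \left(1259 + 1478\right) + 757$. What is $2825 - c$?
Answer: $-669$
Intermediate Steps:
$c = 3494$ ($c = 2737 + 757 = 3494$)
$2825 - c = 2825 - 3494 = -669$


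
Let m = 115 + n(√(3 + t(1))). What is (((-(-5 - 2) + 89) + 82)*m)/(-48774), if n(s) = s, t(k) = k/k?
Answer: -3471/8129 ≈ -0.42699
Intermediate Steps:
t(k) = 1
m = 117 (m = 115 + √(3 + 1) = 115 + √4 = 115 + 2 = 117)
(((-(-5 - 2) + 89) + 82)*m)/(-48774) = (((-(-5 - 2) + 89) + 82)*117)/(-48774) = (((-1*(-7) + 89) + 82)*117)*(-1/48774) = (((7 + 89) + 82)*117)*(-1/48774) = ((96 + 82)*117)*(-1/48774) = (178*117)*(-1/48774) = 20826*(-1/48774) = -3471/8129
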